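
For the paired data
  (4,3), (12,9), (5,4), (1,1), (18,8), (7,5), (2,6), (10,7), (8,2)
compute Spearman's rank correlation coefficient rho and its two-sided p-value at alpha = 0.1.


Step 1: Rank x and y separately (midranks; no ties here).
rank(x): 4->3, 12->8, 5->4, 1->1, 18->9, 7->5, 2->2, 10->7, 8->6
rank(y): 3->3, 9->9, 4->4, 1->1, 8->8, 5->5, 6->6, 7->7, 2->2
Step 2: d_i = R_x(i) - R_y(i); compute d_i^2.
  (3-3)^2=0, (8-9)^2=1, (4-4)^2=0, (1-1)^2=0, (9-8)^2=1, (5-5)^2=0, (2-6)^2=16, (7-7)^2=0, (6-2)^2=16
sum(d^2) = 34.
Step 3: rho = 1 - 6*34 / (9*(9^2 - 1)) = 1 - 204/720 = 0.716667.
Step 4: Under H0, t = rho * sqrt((n-2)/(1-rho^2)) = 2.7188 ~ t(7).
Step 5: Two-sided p-value from the t-distribution with 7 df = 0.029818.
Step 6: alpha = 0.1. reject H0.

rho = 0.7167, p = 0.029818, reject H0 at alpha = 0.1.


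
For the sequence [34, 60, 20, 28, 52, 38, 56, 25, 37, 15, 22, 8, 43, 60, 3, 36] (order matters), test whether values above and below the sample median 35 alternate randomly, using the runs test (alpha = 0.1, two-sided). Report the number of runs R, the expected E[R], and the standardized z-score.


Step 1: Compute median = 35; label A = above, B = below.
Labels in order: BABBAAABABBBAABA  (n_A = 8, n_B = 8)
Step 2: Count runs R = 10.
Step 3: Under H0 (random ordering), E[R] = 2*n_A*n_B/(n_A+n_B) + 1 = 2*8*8/16 + 1 = 9.0000.
        Var[R] = 2*n_A*n_B*(2*n_A*n_B - n_A - n_B) / ((n_A+n_B)^2 * (n_A+n_B-1)) = 14336/3840 = 3.7333.
        SD[R] = 1.9322.
Step 4: Continuity-corrected z = (R - 0.5 - E[R]) / SD[R] = (10 - 0.5 - 9.0000) / 1.9322 = 0.2588.
Step 5: Two-sided p-value via normal approximation = 2*(1 - Phi(|z|)) = 0.795809.
Step 6: alpha = 0.1. fail to reject H0.

R = 10, z = 0.2588, p = 0.795809, fail to reject H0.


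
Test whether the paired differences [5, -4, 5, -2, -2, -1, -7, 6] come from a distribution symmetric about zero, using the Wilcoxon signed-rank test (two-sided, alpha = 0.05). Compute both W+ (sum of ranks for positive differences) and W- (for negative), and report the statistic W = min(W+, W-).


Step 1: Drop any zero differences (none here) and take |d_i|.
|d| = [5, 4, 5, 2, 2, 1, 7, 6]
Step 2: Midrank |d_i| (ties get averaged ranks).
ranks: |5|->5.5, |4|->4, |5|->5.5, |2|->2.5, |2|->2.5, |1|->1, |7|->8, |6|->7
Step 3: Attach original signs; sum ranks with positive sign and with negative sign.
W+ = 5.5 + 5.5 + 7 = 18
W- = 4 + 2.5 + 2.5 + 1 + 8 = 18
(Check: W+ + W- = 36 should equal n(n+1)/2 = 36.)
Step 4: Test statistic W = min(W+, W-) = 18.
Step 5: Ties in |d|, so use the tie-corrected normal approximation.
        E[W] = n(n+1)/4 = 8*9/4 = 18.
        Tie groups: |d|=2 (t=2), |d|=5 (t=2); sum(t^3 - t) = 12.
        Var[W] = n(n+1)(2n+1)/24 - sum(t^3-t)/48 = 1224/24 - 12/48 = 50.75.
        z = (W - E[W]) / sqrt(Var[W]) = (18 - 18) / 7.1239 = 0.0000.
        Two-sided p = 2*Phi(z) = 1.000000.
Step 6: alpha = 0.05. fail to reject H0.

W+ = 18, W- = 18, W = min = 18, p = 1.000000, fail to reject H0.


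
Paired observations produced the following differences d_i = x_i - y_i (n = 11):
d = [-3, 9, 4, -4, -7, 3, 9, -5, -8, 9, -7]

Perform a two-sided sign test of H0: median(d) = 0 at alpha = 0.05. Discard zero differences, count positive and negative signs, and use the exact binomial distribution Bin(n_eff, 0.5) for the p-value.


Step 1: Discard zero differences. Original n = 11; n_eff = number of nonzero differences = 11.
Nonzero differences (with sign): -3, +9, +4, -4, -7, +3, +9, -5, -8, +9, -7
Step 2: Count signs: positive = 5, negative = 6.
Step 3: Under H0: P(positive) = 0.5, so the number of positives S ~ Bin(11, 0.5).
Step 4: Two-sided exact p-value = sum of Bin(11,0.5) probabilities at or below the observed probability = 1.000000.
Step 5: alpha = 0.05. fail to reject H0.

n_eff = 11, pos = 5, neg = 6, p = 1.000000, fail to reject H0.


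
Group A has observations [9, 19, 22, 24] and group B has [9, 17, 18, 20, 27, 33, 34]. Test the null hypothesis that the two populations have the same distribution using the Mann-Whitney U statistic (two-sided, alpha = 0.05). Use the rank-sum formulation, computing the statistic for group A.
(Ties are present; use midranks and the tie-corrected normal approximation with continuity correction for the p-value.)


Step 1: Combine and sort all 11 observations; assign midranks.
sorted (value, group): (9,X), (9,Y), (17,Y), (18,Y), (19,X), (20,Y), (22,X), (24,X), (27,Y), (33,Y), (34,Y)
ranks: 9->1.5, 9->1.5, 17->3, 18->4, 19->5, 20->6, 22->7, 24->8, 27->9, 33->10, 34->11
Step 2: Rank sum for X: R1 = 1.5 + 5 + 7 + 8 = 21.5.
Step 3: U_X = R1 - n1(n1+1)/2 = 21.5 - 4*5/2 = 21.5 - 10 = 11.5.
       U_Y = n1*n2 - U_X = 28 - 11.5 = 16.5.
Step 4: Ties are present, so use the tie-corrected normal approximation (with continuity correction) for the p-value.
Step 5: p-value = 0.704817; compare to alpha = 0.05. fail to reject H0.

U_X = 11.5, p = 0.704817, fail to reject H0 at alpha = 0.05.


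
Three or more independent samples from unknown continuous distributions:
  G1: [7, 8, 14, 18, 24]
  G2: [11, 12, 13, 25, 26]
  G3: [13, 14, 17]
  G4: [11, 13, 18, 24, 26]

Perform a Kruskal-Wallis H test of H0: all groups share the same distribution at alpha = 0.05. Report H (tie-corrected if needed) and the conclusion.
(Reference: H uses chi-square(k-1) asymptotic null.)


Step 1: Combine all N = 18 observations and assign midranks.
sorted (value, group, rank): (7,G1,1), (8,G1,2), (11,G2,3.5), (11,G4,3.5), (12,G2,5), (13,G2,7), (13,G3,7), (13,G4,7), (14,G1,9.5), (14,G3,9.5), (17,G3,11), (18,G1,12.5), (18,G4,12.5), (24,G1,14.5), (24,G4,14.5), (25,G2,16), (26,G2,17.5), (26,G4,17.5)
Step 2: Sum ranks within each group.
R_1 = 39.5 (n_1 = 5)
R_2 = 49 (n_2 = 5)
R_3 = 27.5 (n_3 = 3)
R_4 = 55 (n_4 = 5)
Step 3: H = 12/(N(N+1)) * sum(R_i^2/n_i) - 3(N+1)
     = 12/(18*19) * (39.5^2/5 + 49^2/5 + 27.5^2/3 + 55^2/5) - 3*19
     = 0.035088 * 1649.33 - 57
     = 0.871345.
Step 4: Ties present; correction factor C = 1 - 54/(18^3 - 18) = 0.990712. Corrected H = 0.871345 / 0.990712 = 0.879514.
Step 5: Under H0, H ~ chi^2(3); p-value = 0.830369.
Step 6: alpha = 0.05. fail to reject H0.

H = 0.8795, df = 3, p = 0.830369, fail to reject H0.


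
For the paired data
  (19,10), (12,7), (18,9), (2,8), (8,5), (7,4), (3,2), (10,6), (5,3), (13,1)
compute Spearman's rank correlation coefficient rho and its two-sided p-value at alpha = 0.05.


Step 1: Rank x and y separately (midranks; no ties here).
rank(x): 19->10, 12->7, 18->9, 2->1, 8->5, 7->4, 3->2, 10->6, 5->3, 13->8
rank(y): 10->10, 7->7, 9->9, 8->8, 5->5, 4->4, 2->2, 6->6, 3->3, 1->1
Step 2: d_i = R_x(i) - R_y(i); compute d_i^2.
  (10-10)^2=0, (7-7)^2=0, (9-9)^2=0, (1-8)^2=49, (5-5)^2=0, (4-4)^2=0, (2-2)^2=0, (6-6)^2=0, (3-3)^2=0, (8-1)^2=49
sum(d^2) = 98.
Step 3: rho = 1 - 6*98 / (10*(10^2 - 1)) = 1 - 588/990 = 0.406061.
Step 4: Under H0, t = rho * sqrt((n-2)/(1-rho^2)) = 1.2568 ~ t(8).
Step 5: Two-sided p-value from the t-distribution with 8 df = 0.244282.
Step 6: alpha = 0.05. fail to reject H0.

rho = 0.4061, p = 0.244282, fail to reject H0 at alpha = 0.05.


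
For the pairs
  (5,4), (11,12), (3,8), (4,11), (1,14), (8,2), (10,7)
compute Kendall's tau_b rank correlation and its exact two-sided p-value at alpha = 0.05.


Step 1: Enumerate the 21 unordered pairs (i,j) with i<j and classify each by sign(x_j-x_i) * sign(y_j-y_i).
  (1,2):dx=+6,dy=+8->C; (1,3):dx=-2,dy=+4->D; (1,4):dx=-1,dy=+7->D; (1,5):dx=-4,dy=+10->D
  (1,6):dx=+3,dy=-2->D; (1,7):dx=+5,dy=+3->C; (2,3):dx=-8,dy=-4->C; (2,4):dx=-7,dy=-1->C
  (2,5):dx=-10,dy=+2->D; (2,6):dx=-3,dy=-10->C; (2,7):dx=-1,dy=-5->C; (3,4):dx=+1,dy=+3->C
  (3,5):dx=-2,dy=+6->D; (3,6):dx=+5,dy=-6->D; (3,7):dx=+7,dy=-1->D; (4,5):dx=-3,dy=+3->D
  (4,6):dx=+4,dy=-9->D; (4,7):dx=+6,dy=-4->D; (5,6):dx=+7,dy=-12->D; (5,7):dx=+9,dy=-7->D
  (6,7):dx=+2,dy=+5->C
Step 2: C = 8, D = 13, total pairs = 21.
Step 3: tau = (C - D)/(n(n-1)/2) = (8 - 13)/21 = -0.238095.
Step 4: Exact two-sided p-value (enumerate n! = 5040 permutations of y under H0): p = 0.561905.
Step 5: alpha = 0.05. fail to reject H0.

tau_b = -0.2381 (C=8, D=13), p = 0.561905, fail to reject H0.


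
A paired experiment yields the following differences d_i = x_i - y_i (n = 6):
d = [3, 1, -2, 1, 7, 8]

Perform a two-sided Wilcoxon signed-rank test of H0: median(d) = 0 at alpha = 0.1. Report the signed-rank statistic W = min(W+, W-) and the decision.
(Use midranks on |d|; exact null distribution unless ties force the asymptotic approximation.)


Step 1: Drop any zero differences (none here) and take |d_i|.
|d| = [3, 1, 2, 1, 7, 8]
Step 2: Midrank |d_i| (ties get averaged ranks).
ranks: |3|->4, |1|->1.5, |2|->3, |1|->1.5, |7|->5, |8|->6
Step 3: Attach original signs; sum ranks with positive sign and with negative sign.
W+ = 4 + 1.5 + 1.5 + 5 + 6 = 18
W- = 3 = 3
(Check: W+ + W- = 21 should equal n(n+1)/2 = 21.)
Step 4: Test statistic W = min(W+, W-) = 3.
Step 5: Ties in |d|, so use the tie-corrected normal approximation.
        E[W] = n(n+1)/4 = 6*7/4 = 10.5.
        Tie groups: |d|=1 (t=2); sum(t^3 - t) = 6.
        Var[W] = n(n+1)(2n+1)/24 - sum(t^3-t)/48 = 546/24 - 6/48 = 22.625.
        z = (W - E[W]) / sqrt(Var[W]) = (3 - 10.5) / 4.7566 = -1.5768.
        Two-sided p = 2*Phi(z) = 0.114850.
Step 6: alpha = 0.1. fail to reject H0.

W+ = 18, W- = 3, W = min = 3, p = 0.114850, fail to reject H0.


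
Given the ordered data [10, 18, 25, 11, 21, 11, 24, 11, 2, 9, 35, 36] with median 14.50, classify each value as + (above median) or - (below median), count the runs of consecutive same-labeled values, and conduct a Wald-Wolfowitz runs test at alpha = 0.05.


Step 1: Compute median = 14.50; label A = above, B = below.
Labels in order: BAABABABBBAA  (n_A = 6, n_B = 6)
Step 2: Count runs R = 8.
Step 3: Under H0 (random ordering), E[R] = 2*n_A*n_B/(n_A+n_B) + 1 = 2*6*6/12 + 1 = 7.0000.
        Var[R] = 2*n_A*n_B*(2*n_A*n_B - n_A - n_B) / ((n_A+n_B)^2 * (n_A+n_B-1)) = 4320/1584 = 2.7273.
        SD[R] = 1.6514.
Step 4: Continuity-corrected z = (R - 0.5 - E[R]) / SD[R] = (8 - 0.5 - 7.0000) / 1.6514 = 0.3028.
Step 5: Two-sided p-value via normal approximation = 2*(1 - Phi(|z|)) = 0.762069.
Step 6: alpha = 0.05. fail to reject H0.

R = 8, z = 0.3028, p = 0.762069, fail to reject H0.


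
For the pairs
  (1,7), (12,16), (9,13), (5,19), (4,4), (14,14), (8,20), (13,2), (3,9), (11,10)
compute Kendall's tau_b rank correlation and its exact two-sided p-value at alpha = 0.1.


Step 1: Enumerate the 45 unordered pairs (i,j) with i<j and classify each by sign(x_j-x_i) * sign(y_j-y_i).
  (1,2):dx=+11,dy=+9->C; (1,3):dx=+8,dy=+6->C; (1,4):dx=+4,dy=+12->C; (1,5):dx=+3,dy=-3->D
  (1,6):dx=+13,dy=+7->C; (1,7):dx=+7,dy=+13->C; (1,8):dx=+12,dy=-5->D; (1,9):dx=+2,dy=+2->C
  (1,10):dx=+10,dy=+3->C; (2,3):dx=-3,dy=-3->C; (2,4):dx=-7,dy=+3->D; (2,5):dx=-8,dy=-12->C
  (2,6):dx=+2,dy=-2->D; (2,7):dx=-4,dy=+4->D; (2,8):dx=+1,dy=-14->D; (2,9):dx=-9,dy=-7->C
  (2,10):dx=-1,dy=-6->C; (3,4):dx=-4,dy=+6->D; (3,5):dx=-5,dy=-9->C; (3,6):dx=+5,dy=+1->C
  (3,7):dx=-1,dy=+7->D; (3,8):dx=+4,dy=-11->D; (3,9):dx=-6,dy=-4->C; (3,10):dx=+2,dy=-3->D
  (4,5):dx=-1,dy=-15->C; (4,6):dx=+9,dy=-5->D; (4,7):dx=+3,dy=+1->C; (4,8):dx=+8,dy=-17->D
  (4,9):dx=-2,dy=-10->C; (4,10):dx=+6,dy=-9->D; (5,6):dx=+10,dy=+10->C; (5,7):dx=+4,dy=+16->C
  (5,8):dx=+9,dy=-2->D; (5,9):dx=-1,dy=+5->D; (5,10):dx=+7,dy=+6->C; (6,7):dx=-6,dy=+6->D
  (6,8):dx=-1,dy=-12->C; (6,9):dx=-11,dy=-5->C; (6,10):dx=-3,dy=-4->C; (7,8):dx=+5,dy=-18->D
  (7,9):dx=-5,dy=-11->C; (7,10):dx=+3,dy=-10->D; (8,9):dx=-10,dy=+7->D; (8,10):dx=-2,dy=+8->D
  (9,10):dx=+8,dy=+1->C
Step 2: C = 25, D = 20, total pairs = 45.
Step 3: tau = (C - D)/(n(n-1)/2) = (25 - 20)/45 = 0.111111.
Step 4: Exact two-sided p-value (enumerate n! = 3628800 permutations of y under H0): p = 0.727490.
Step 5: alpha = 0.1. fail to reject H0.

tau_b = 0.1111 (C=25, D=20), p = 0.727490, fail to reject H0.


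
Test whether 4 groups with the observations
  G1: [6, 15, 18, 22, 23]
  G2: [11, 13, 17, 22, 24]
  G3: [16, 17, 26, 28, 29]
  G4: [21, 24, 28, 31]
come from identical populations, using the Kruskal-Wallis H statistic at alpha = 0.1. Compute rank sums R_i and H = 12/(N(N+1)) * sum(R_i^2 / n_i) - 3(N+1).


Step 1: Combine all N = 19 observations and assign midranks.
sorted (value, group, rank): (6,G1,1), (11,G2,2), (13,G2,3), (15,G1,4), (16,G3,5), (17,G2,6.5), (17,G3,6.5), (18,G1,8), (21,G4,9), (22,G1,10.5), (22,G2,10.5), (23,G1,12), (24,G2,13.5), (24,G4,13.5), (26,G3,15), (28,G3,16.5), (28,G4,16.5), (29,G3,18), (31,G4,19)
Step 2: Sum ranks within each group.
R_1 = 35.5 (n_1 = 5)
R_2 = 35.5 (n_2 = 5)
R_3 = 61 (n_3 = 5)
R_4 = 58 (n_4 = 4)
Step 3: H = 12/(N(N+1)) * sum(R_i^2/n_i) - 3(N+1)
     = 12/(19*20) * (35.5^2/5 + 35.5^2/5 + 61^2/5 + 58^2/4) - 3*20
     = 0.031579 * 2089.3 - 60
     = 5.977895.
Step 4: Ties present; correction factor C = 1 - 24/(19^3 - 19) = 0.996491. Corrected H = 5.977895 / 0.996491 = 5.998944.
Step 5: Under H0, H ~ chi^2(3); p-value = 0.111662.
Step 6: alpha = 0.1. fail to reject H0.

H = 5.9989, df = 3, p = 0.111662, fail to reject H0.


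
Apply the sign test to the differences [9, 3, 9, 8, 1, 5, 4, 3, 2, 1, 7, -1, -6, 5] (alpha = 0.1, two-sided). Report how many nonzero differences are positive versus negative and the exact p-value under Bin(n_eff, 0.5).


Step 1: Discard zero differences. Original n = 14; n_eff = number of nonzero differences = 14.
Nonzero differences (with sign): +9, +3, +9, +8, +1, +5, +4, +3, +2, +1, +7, -1, -6, +5
Step 2: Count signs: positive = 12, negative = 2.
Step 3: Under H0: P(positive) = 0.5, so the number of positives S ~ Bin(14, 0.5).
Step 4: Two-sided exact p-value = sum of Bin(14,0.5) probabilities at or below the observed probability = 0.012939.
Step 5: alpha = 0.1. reject H0.

n_eff = 14, pos = 12, neg = 2, p = 0.012939, reject H0.


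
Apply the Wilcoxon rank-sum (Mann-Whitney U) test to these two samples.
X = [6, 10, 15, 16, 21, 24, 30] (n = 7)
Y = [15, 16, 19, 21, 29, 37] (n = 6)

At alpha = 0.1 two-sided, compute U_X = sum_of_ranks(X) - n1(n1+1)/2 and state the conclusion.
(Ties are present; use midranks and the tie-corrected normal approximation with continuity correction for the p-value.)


Step 1: Combine and sort all 13 observations; assign midranks.
sorted (value, group): (6,X), (10,X), (15,X), (15,Y), (16,X), (16,Y), (19,Y), (21,X), (21,Y), (24,X), (29,Y), (30,X), (37,Y)
ranks: 6->1, 10->2, 15->3.5, 15->3.5, 16->5.5, 16->5.5, 19->7, 21->8.5, 21->8.5, 24->10, 29->11, 30->12, 37->13
Step 2: Rank sum for X: R1 = 1 + 2 + 3.5 + 5.5 + 8.5 + 10 + 12 = 42.5.
Step 3: U_X = R1 - n1(n1+1)/2 = 42.5 - 7*8/2 = 42.5 - 28 = 14.5.
       U_Y = n1*n2 - U_X = 42 - 14.5 = 27.5.
Step 4: Ties are present, so use the tie-corrected normal approximation (with continuity correction) for the p-value.
Step 5: p-value = 0.389405; compare to alpha = 0.1. fail to reject H0.

U_X = 14.5, p = 0.389405, fail to reject H0 at alpha = 0.1.


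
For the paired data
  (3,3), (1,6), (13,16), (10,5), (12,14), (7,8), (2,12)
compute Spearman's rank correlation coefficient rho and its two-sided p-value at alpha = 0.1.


Step 1: Rank x and y separately (midranks; no ties here).
rank(x): 3->3, 1->1, 13->7, 10->5, 12->6, 7->4, 2->2
rank(y): 3->1, 6->3, 16->7, 5->2, 14->6, 8->4, 12->5
Step 2: d_i = R_x(i) - R_y(i); compute d_i^2.
  (3-1)^2=4, (1-3)^2=4, (7-7)^2=0, (5-2)^2=9, (6-6)^2=0, (4-4)^2=0, (2-5)^2=9
sum(d^2) = 26.
Step 3: rho = 1 - 6*26 / (7*(7^2 - 1)) = 1 - 156/336 = 0.535714.
Step 4: Under H0, t = rho * sqrt((n-2)/(1-rho^2)) = 1.4186 ~ t(5).
Step 5: Two-sided p-value from the t-distribution with 5 df = 0.215217.
Step 6: alpha = 0.1. fail to reject H0.

rho = 0.5357, p = 0.215217, fail to reject H0 at alpha = 0.1.


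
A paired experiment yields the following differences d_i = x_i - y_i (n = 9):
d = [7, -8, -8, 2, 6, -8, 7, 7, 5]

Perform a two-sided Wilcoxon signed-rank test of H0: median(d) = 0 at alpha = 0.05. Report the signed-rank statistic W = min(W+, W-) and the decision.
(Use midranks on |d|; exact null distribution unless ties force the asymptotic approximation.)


Step 1: Drop any zero differences (none here) and take |d_i|.
|d| = [7, 8, 8, 2, 6, 8, 7, 7, 5]
Step 2: Midrank |d_i| (ties get averaged ranks).
ranks: |7|->5, |8|->8, |8|->8, |2|->1, |6|->3, |8|->8, |7|->5, |7|->5, |5|->2
Step 3: Attach original signs; sum ranks with positive sign and with negative sign.
W+ = 5 + 1 + 3 + 5 + 5 + 2 = 21
W- = 8 + 8 + 8 = 24
(Check: W+ + W- = 45 should equal n(n+1)/2 = 45.)
Step 4: Test statistic W = min(W+, W-) = 21.
Step 5: Ties in |d|, so use the tie-corrected normal approximation.
        E[W] = n(n+1)/4 = 9*10/4 = 22.5.
        Tie groups: |d|=7 (t=3), |d|=8 (t=3); sum(t^3 - t) = 48.
        Var[W] = n(n+1)(2n+1)/24 - sum(t^3-t)/48 = 1710/24 - 48/48 = 70.25.
        z = (W - E[W]) / sqrt(Var[W]) = (21 - 22.5) / 8.3815 = -0.1790.
        Two-sided p = 2*Phi(z) = 0.857965.
Step 6: alpha = 0.05. fail to reject H0.

W+ = 21, W- = 24, W = min = 21, p = 0.857965, fail to reject H0.


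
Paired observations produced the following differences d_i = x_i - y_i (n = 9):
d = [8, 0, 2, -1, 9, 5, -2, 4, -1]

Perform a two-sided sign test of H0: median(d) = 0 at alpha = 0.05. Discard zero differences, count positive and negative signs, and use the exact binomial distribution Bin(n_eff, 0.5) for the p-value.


Step 1: Discard zero differences. Original n = 9; n_eff = number of nonzero differences = 8.
Nonzero differences (with sign): +8, +2, -1, +9, +5, -2, +4, -1
Step 2: Count signs: positive = 5, negative = 3.
Step 3: Under H0: P(positive) = 0.5, so the number of positives S ~ Bin(8, 0.5).
Step 4: Two-sided exact p-value = sum of Bin(8,0.5) probabilities at or below the observed probability = 0.726562.
Step 5: alpha = 0.05. fail to reject H0.

n_eff = 8, pos = 5, neg = 3, p = 0.726562, fail to reject H0.


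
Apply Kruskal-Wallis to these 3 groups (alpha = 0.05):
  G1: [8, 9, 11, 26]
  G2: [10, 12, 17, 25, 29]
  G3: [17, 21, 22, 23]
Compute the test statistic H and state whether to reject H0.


Step 1: Combine all N = 13 observations and assign midranks.
sorted (value, group, rank): (8,G1,1), (9,G1,2), (10,G2,3), (11,G1,4), (12,G2,5), (17,G2,6.5), (17,G3,6.5), (21,G3,8), (22,G3,9), (23,G3,10), (25,G2,11), (26,G1,12), (29,G2,13)
Step 2: Sum ranks within each group.
R_1 = 19 (n_1 = 4)
R_2 = 38.5 (n_2 = 5)
R_3 = 33.5 (n_3 = 4)
Step 3: H = 12/(N(N+1)) * sum(R_i^2/n_i) - 3(N+1)
     = 12/(13*14) * (19^2/4 + 38.5^2/5 + 33.5^2/4) - 3*14
     = 0.065934 * 667.263 - 42
     = 1.995330.
Step 4: Ties present; correction factor C = 1 - 6/(13^3 - 13) = 0.997253. Corrected H = 1.995330 / 0.997253 = 2.000826.
Step 5: Under H0, H ~ chi^2(2); p-value = 0.367727.
Step 6: alpha = 0.05. fail to reject H0.

H = 2.0008, df = 2, p = 0.367727, fail to reject H0.


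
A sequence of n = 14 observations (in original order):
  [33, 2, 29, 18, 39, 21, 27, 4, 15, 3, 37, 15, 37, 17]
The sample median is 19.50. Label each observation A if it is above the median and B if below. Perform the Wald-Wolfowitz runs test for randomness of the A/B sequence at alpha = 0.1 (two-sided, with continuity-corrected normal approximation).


Step 1: Compute median = 19.50; label A = above, B = below.
Labels in order: ABABAAABBBABAB  (n_A = 7, n_B = 7)
Step 2: Count runs R = 10.
Step 3: Under H0 (random ordering), E[R] = 2*n_A*n_B/(n_A+n_B) + 1 = 2*7*7/14 + 1 = 8.0000.
        Var[R] = 2*n_A*n_B*(2*n_A*n_B - n_A - n_B) / ((n_A+n_B)^2 * (n_A+n_B-1)) = 8232/2548 = 3.2308.
        SD[R] = 1.7974.
Step 4: Continuity-corrected z = (R - 0.5 - E[R]) / SD[R] = (10 - 0.5 - 8.0000) / 1.7974 = 0.8345.
Step 5: Two-sided p-value via normal approximation = 2*(1 - Phi(|z|)) = 0.403986.
Step 6: alpha = 0.1. fail to reject H0.

R = 10, z = 0.8345, p = 0.403986, fail to reject H0.


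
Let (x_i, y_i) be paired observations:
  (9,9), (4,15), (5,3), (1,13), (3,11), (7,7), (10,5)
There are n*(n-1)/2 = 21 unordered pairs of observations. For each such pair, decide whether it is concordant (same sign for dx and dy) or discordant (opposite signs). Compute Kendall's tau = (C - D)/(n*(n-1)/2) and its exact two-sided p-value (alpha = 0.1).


Step 1: Enumerate the 21 unordered pairs (i,j) with i<j and classify each by sign(x_j-x_i) * sign(y_j-y_i).
  (1,2):dx=-5,dy=+6->D; (1,3):dx=-4,dy=-6->C; (1,4):dx=-8,dy=+4->D; (1,5):dx=-6,dy=+2->D
  (1,6):dx=-2,dy=-2->C; (1,7):dx=+1,dy=-4->D; (2,3):dx=+1,dy=-12->D; (2,4):dx=-3,dy=-2->C
  (2,5):dx=-1,dy=-4->C; (2,6):dx=+3,dy=-8->D; (2,7):dx=+6,dy=-10->D; (3,4):dx=-4,dy=+10->D
  (3,5):dx=-2,dy=+8->D; (3,6):dx=+2,dy=+4->C; (3,7):dx=+5,dy=+2->C; (4,5):dx=+2,dy=-2->D
  (4,6):dx=+6,dy=-6->D; (4,7):dx=+9,dy=-8->D; (5,6):dx=+4,dy=-4->D; (5,7):dx=+7,dy=-6->D
  (6,7):dx=+3,dy=-2->D
Step 2: C = 6, D = 15, total pairs = 21.
Step 3: tau = (C - D)/(n(n-1)/2) = (6 - 15)/21 = -0.428571.
Step 4: Exact two-sided p-value (enumerate n! = 5040 permutations of y under H0): p = 0.238889.
Step 5: alpha = 0.1. fail to reject H0.

tau_b = -0.4286 (C=6, D=15), p = 0.238889, fail to reject H0.


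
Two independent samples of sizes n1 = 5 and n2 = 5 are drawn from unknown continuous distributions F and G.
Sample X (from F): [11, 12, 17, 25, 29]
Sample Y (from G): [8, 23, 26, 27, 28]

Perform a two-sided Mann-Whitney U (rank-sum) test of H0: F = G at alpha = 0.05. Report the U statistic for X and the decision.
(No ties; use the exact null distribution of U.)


Step 1: Combine and sort all 10 observations; assign midranks.
sorted (value, group): (8,Y), (11,X), (12,X), (17,X), (23,Y), (25,X), (26,Y), (27,Y), (28,Y), (29,X)
ranks: 8->1, 11->2, 12->3, 17->4, 23->5, 25->6, 26->7, 27->8, 28->9, 29->10
Step 2: Rank sum for X: R1 = 2 + 3 + 4 + 6 + 10 = 25.
Step 3: U_X = R1 - n1(n1+1)/2 = 25 - 5*6/2 = 25 - 15 = 10.
       U_Y = n1*n2 - U_X = 25 - 10 = 15.
Step 4: No ties, so the exact null distribution of U (based on enumerating the C(10,5) = 252 equally likely rank assignments) gives the two-sided p-value.
Step 5: p-value = 0.690476; compare to alpha = 0.05. fail to reject H0.

U_X = 10, p = 0.690476, fail to reject H0 at alpha = 0.05.


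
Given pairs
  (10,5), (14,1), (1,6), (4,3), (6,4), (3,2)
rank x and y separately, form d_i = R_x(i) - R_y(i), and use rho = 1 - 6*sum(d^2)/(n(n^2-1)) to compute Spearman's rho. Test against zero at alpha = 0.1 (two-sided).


Step 1: Rank x and y separately (midranks; no ties here).
rank(x): 10->5, 14->6, 1->1, 4->3, 6->4, 3->2
rank(y): 5->5, 1->1, 6->6, 3->3, 4->4, 2->2
Step 2: d_i = R_x(i) - R_y(i); compute d_i^2.
  (5-5)^2=0, (6-1)^2=25, (1-6)^2=25, (3-3)^2=0, (4-4)^2=0, (2-2)^2=0
sum(d^2) = 50.
Step 3: rho = 1 - 6*50 / (6*(6^2 - 1)) = 1 - 300/210 = -0.428571.
Step 4: Under H0, t = rho * sqrt((n-2)/(1-rho^2)) = -0.9487 ~ t(4).
Step 5: Two-sided p-value from the t-distribution with 4 df = 0.396501.
Step 6: alpha = 0.1. fail to reject H0.

rho = -0.4286, p = 0.396501, fail to reject H0 at alpha = 0.1.


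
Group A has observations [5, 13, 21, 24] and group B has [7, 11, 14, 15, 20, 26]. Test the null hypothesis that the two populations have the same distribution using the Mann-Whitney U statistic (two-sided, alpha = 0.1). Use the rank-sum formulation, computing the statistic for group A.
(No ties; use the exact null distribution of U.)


Step 1: Combine and sort all 10 observations; assign midranks.
sorted (value, group): (5,X), (7,Y), (11,Y), (13,X), (14,Y), (15,Y), (20,Y), (21,X), (24,X), (26,Y)
ranks: 5->1, 7->2, 11->3, 13->4, 14->5, 15->6, 20->7, 21->8, 24->9, 26->10
Step 2: Rank sum for X: R1 = 1 + 4 + 8 + 9 = 22.
Step 3: U_X = R1 - n1(n1+1)/2 = 22 - 4*5/2 = 22 - 10 = 12.
       U_Y = n1*n2 - U_X = 24 - 12 = 12.
Step 4: No ties, so the exact null distribution of U (based on enumerating the C(10,4) = 210 equally likely rank assignments) gives the two-sided p-value.
Step 5: p-value = 1.000000; compare to alpha = 0.1. fail to reject H0.

U_X = 12, p = 1.000000, fail to reject H0 at alpha = 0.1.


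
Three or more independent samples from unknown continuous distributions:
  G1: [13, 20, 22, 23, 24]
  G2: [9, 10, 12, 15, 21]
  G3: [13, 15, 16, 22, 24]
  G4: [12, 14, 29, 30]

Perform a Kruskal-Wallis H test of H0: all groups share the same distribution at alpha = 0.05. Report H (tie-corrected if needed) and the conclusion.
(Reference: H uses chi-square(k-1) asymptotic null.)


Step 1: Combine all N = 19 observations and assign midranks.
sorted (value, group, rank): (9,G2,1), (10,G2,2), (12,G2,3.5), (12,G4,3.5), (13,G1,5.5), (13,G3,5.5), (14,G4,7), (15,G2,8.5), (15,G3,8.5), (16,G3,10), (20,G1,11), (21,G2,12), (22,G1,13.5), (22,G3,13.5), (23,G1,15), (24,G1,16.5), (24,G3,16.5), (29,G4,18), (30,G4,19)
Step 2: Sum ranks within each group.
R_1 = 61.5 (n_1 = 5)
R_2 = 27 (n_2 = 5)
R_3 = 54 (n_3 = 5)
R_4 = 47.5 (n_4 = 4)
Step 3: H = 12/(N(N+1)) * sum(R_i^2/n_i) - 3(N+1)
     = 12/(19*20) * (61.5^2/5 + 27^2/5 + 54^2/5 + 47.5^2/4) - 3*20
     = 0.031579 * 2049.51 - 60
     = 4.721447.
Step 4: Ties present; correction factor C = 1 - 30/(19^3 - 19) = 0.995614. Corrected H = 4.721447 / 0.995614 = 4.742247.
Step 5: Under H0, H ~ chi^2(3); p-value = 0.191674.
Step 6: alpha = 0.05. fail to reject H0.

H = 4.7422, df = 3, p = 0.191674, fail to reject H0.


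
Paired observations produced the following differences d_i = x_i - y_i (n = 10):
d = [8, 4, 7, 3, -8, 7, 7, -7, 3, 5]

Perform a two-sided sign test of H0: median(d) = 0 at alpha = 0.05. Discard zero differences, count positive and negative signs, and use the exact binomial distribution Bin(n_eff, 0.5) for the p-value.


Step 1: Discard zero differences. Original n = 10; n_eff = number of nonzero differences = 10.
Nonzero differences (with sign): +8, +4, +7, +3, -8, +7, +7, -7, +3, +5
Step 2: Count signs: positive = 8, negative = 2.
Step 3: Under H0: P(positive) = 0.5, so the number of positives S ~ Bin(10, 0.5).
Step 4: Two-sided exact p-value = sum of Bin(10,0.5) probabilities at or below the observed probability = 0.109375.
Step 5: alpha = 0.05. fail to reject H0.

n_eff = 10, pos = 8, neg = 2, p = 0.109375, fail to reject H0.


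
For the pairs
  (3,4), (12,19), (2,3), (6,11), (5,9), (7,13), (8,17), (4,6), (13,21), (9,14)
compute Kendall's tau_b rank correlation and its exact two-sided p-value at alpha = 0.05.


Step 1: Enumerate the 45 unordered pairs (i,j) with i<j and classify each by sign(x_j-x_i) * sign(y_j-y_i).
  (1,2):dx=+9,dy=+15->C; (1,3):dx=-1,dy=-1->C; (1,4):dx=+3,dy=+7->C; (1,5):dx=+2,dy=+5->C
  (1,6):dx=+4,dy=+9->C; (1,7):dx=+5,dy=+13->C; (1,8):dx=+1,dy=+2->C; (1,9):dx=+10,dy=+17->C
  (1,10):dx=+6,dy=+10->C; (2,3):dx=-10,dy=-16->C; (2,4):dx=-6,dy=-8->C; (2,5):dx=-7,dy=-10->C
  (2,6):dx=-5,dy=-6->C; (2,7):dx=-4,dy=-2->C; (2,8):dx=-8,dy=-13->C; (2,9):dx=+1,dy=+2->C
  (2,10):dx=-3,dy=-5->C; (3,4):dx=+4,dy=+8->C; (3,5):dx=+3,dy=+6->C; (3,6):dx=+5,dy=+10->C
  (3,7):dx=+6,dy=+14->C; (3,8):dx=+2,dy=+3->C; (3,9):dx=+11,dy=+18->C; (3,10):dx=+7,dy=+11->C
  (4,5):dx=-1,dy=-2->C; (4,6):dx=+1,dy=+2->C; (4,7):dx=+2,dy=+6->C; (4,8):dx=-2,dy=-5->C
  (4,9):dx=+7,dy=+10->C; (4,10):dx=+3,dy=+3->C; (5,6):dx=+2,dy=+4->C; (5,7):dx=+3,dy=+8->C
  (5,8):dx=-1,dy=-3->C; (5,9):dx=+8,dy=+12->C; (5,10):dx=+4,dy=+5->C; (6,7):dx=+1,dy=+4->C
  (6,8):dx=-3,dy=-7->C; (6,9):dx=+6,dy=+8->C; (6,10):dx=+2,dy=+1->C; (7,8):dx=-4,dy=-11->C
  (7,9):dx=+5,dy=+4->C; (7,10):dx=+1,dy=-3->D; (8,9):dx=+9,dy=+15->C; (8,10):dx=+5,dy=+8->C
  (9,10):dx=-4,dy=-7->C
Step 2: C = 44, D = 1, total pairs = 45.
Step 3: tau = (C - D)/(n(n-1)/2) = (44 - 1)/45 = 0.955556.
Step 4: Exact two-sided p-value (enumerate n! = 3628800 permutations of y under H0): p = 0.000006.
Step 5: alpha = 0.05. reject H0.

tau_b = 0.9556 (C=44, D=1), p = 0.000006, reject H0.


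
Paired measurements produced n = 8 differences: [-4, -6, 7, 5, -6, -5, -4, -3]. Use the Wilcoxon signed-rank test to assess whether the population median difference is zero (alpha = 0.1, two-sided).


Step 1: Drop any zero differences (none here) and take |d_i|.
|d| = [4, 6, 7, 5, 6, 5, 4, 3]
Step 2: Midrank |d_i| (ties get averaged ranks).
ranks: |4|->2.5, |6|->6.5, |7|->8, |5|->4.5, |6|->6.5, |5|->4.5, |4|->2.5, |3|->1
Step 3: Attach original signs; sum ranks with positive sign and with negative sign.
W+ = 8 + 4.5 = 12.5
W- = 2.5 + 6.5 + 6.5 + 4.5 + 2.5 + 1 = 23.5
(Check: W+ + W- = 36 should equal n(n+1)/2 = 36.)
Step 4: Test statistic W = min(W+, W-) = 12.5.
Step 5: Ties in |d|, so use the tie-corrected normal approximation.
        E[W] = n(n+1)/4 = 8*9/4 = 18.
        Tie groups: |d|=4 (t=2), |d|=5 (t=2), |d|=6 (t=2); sum(t^3 - t) = 18.
        Var[W] = n(n+1)(2n+1)/24 - sum(t^3-t)/48 = 1224/24 - 18/48 = 50.625.
        z = (W - E[W]) / sqrt(Var[W]) = (12.5 - 18) / 7.1151 = -0.7730.
        Two-sided p = 2*Phi(z) = 0.439522.
Step 6: alpha = 0.1. fail to reject H0.

W+ = 12.5, W- = 23.5, W = min = 12.5, p = 0.439522, fail to reject H0.


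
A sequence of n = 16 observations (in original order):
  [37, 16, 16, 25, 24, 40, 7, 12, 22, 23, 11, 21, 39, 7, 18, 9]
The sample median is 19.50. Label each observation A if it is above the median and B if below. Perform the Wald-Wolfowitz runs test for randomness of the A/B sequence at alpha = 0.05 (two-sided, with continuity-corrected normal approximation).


Step 1: Compute median = 19.50; label A = above, B = below.
Labels in order: ABBAAABBAABAABBB  (n_A = 8, n_B = 8)
Step 2: Count runs R = 8.
Step 3: Under H0 (random ordering), E[R] = 2*n_A*n_B/(n_A+n_B) + 1 = 2*8*8/16 + 1 = 9.0000.
        Var[R] = 2*n_A*n_B*(2*n_A*n_B - n_A - n_B) / ((n_A+n_B)^2 * (n_A+n_B-1)) = 14336/3840 = 3.7333.
        SD[R] = 1.9322.
Step 4: Continuity-corrected z = (R + 0.5 - E[R]) / SD[R] = (8 + 0.5 - 9.0000) / 1.9322 = -0.2588.
Step 5: Two-sided p-value via normal approximation = 2*(1 - Phi(|z|)) = 0.795809.
Step 6: alpha = 0.05. fail to reject H0.

R = 8, z = -0.2588, p = 0.795809, fail to reject H0.


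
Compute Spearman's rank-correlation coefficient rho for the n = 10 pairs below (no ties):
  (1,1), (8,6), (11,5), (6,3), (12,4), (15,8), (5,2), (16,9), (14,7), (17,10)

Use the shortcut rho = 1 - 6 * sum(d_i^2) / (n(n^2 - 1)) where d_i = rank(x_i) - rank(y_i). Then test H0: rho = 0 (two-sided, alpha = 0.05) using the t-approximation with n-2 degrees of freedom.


Step 1: Rank x and y separately (midranks; no ties here).
rank(x): 1->1, 8->4, 11->5, 6->3, 12->6, 15->8, 5->2, 16->9, 14->7, 17->10
rank(y): 1->1, 6->6, 5->5, 3->3, 4->4, 8->8, 2->2, 9->9, 7->7, 10->10
Step 2: d_i = R_x(i) - R_y(i); compute d_i^2.
  (1-1)^2=0, (4-6)^2=4, (5-5)^2=0, (3-3)^2=0, (6-4)^2=4, (8-8)^2=0, (2-2)^2=0, (9-9)^2=0, (7-7)^2=0, (10-10)^2=0
sum(d^2) = 8.
Step 3: rho = 1 - 6*8 / (10*(10^2 - 1)) = 1 - 48/990 = 0.951515.
Step 4: Under H0, t = rho * sqrt((n-2)/(1-rho^2)) = 8.7493 ~ t(8).
Step 5: Two-sided p-value from the t-distribution with 8 df = 0.000023.
Step 6: alpha = 0.05. reject H0.

rho = 0.9515, p = 0.000023, reject H0 at alpha = 0.05.


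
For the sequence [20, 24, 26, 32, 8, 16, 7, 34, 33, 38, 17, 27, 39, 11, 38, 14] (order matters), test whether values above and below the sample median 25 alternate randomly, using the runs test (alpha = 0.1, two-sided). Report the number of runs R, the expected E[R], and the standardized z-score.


Step 1: Compute median = 25; label A = above, B = below.
Labels in order: BBAABBBAAABAABAB  (n_A = 8, n_B = 8)
Step 2: Count runs R = 9.
Step 3: Under H0 (random ordering), E[R] = 2*n_A*n_B/(n_A+n_B) + 1 = 2*8*8/16 + 1 = 9.0000.
        Var[R] = 2*n_A*n_B*(2*n_A*n_B - n_A - n_B) / ((n_A+n_B)^2 * (n_A+n_B-1)) = 14336/3840 = 3.7333.
        SD[R] = 1.9322.
Step 4: R = E[R], so z = 0 with no continuity correction.
Step 5: Two-sided p-value via normal approximation = 2*(1 - Phi(|z|)) = 1.000000.
Step 6: alpha = 0.1. fail to reject H0.

R = 9, z = 0.0000, p = 1.000000, fail to reject H0.


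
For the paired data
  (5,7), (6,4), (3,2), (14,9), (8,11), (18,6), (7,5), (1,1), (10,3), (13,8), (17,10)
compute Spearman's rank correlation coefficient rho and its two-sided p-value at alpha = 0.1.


Step 1: Rank x and y separately (midranks; no ties here).
rank(x): 5->3, 6->4, 3->2, 14->9, 8->6, 18->11, 7->5, 1->1, 10->7, 13->8, 17->10
rank(y): 7->7, 4->4, 2->2, 9->9, 11->11, 6->6, 5->5, 1->1, 3->3, 8->8, 10->10
Step 2: d_i = R_x(i) - R_y(i); compute d_i^2.
  (3-7)^2=16, (4-4)^2=0, (2-2)^2=0, (9-9)^2=0, (6-11)^2=25, (11-6)^2=25, (5-5)^2=0, (1-1)^2=0, (7-3)^2=16, (8-8)^2=0, (10-10)^2=0
sum(d^2) = 82.
Step 3: rho = 1 - 6*82 / (11*(11^2 - 1)) = 1 - 492/1320 = 0.627273.
Step 4: Under H0, t = rho * sqrt((n-2)/(1-rho^2)) = 2.4163 ~ t(9).
Step 5: Two-sided p-value from the t-distribution with 9 df = 0.038845.
Step 6: alpha = 0.1. reject H0.

rho = 0.6273, p = 0.038845, reject H0 at alpha = 0.1.


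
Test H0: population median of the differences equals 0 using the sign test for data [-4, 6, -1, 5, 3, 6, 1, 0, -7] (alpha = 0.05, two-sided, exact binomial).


Step 1: Discard zero differences. Original n = 9; n_eff = number of nonzero differences = 8.
Nonzero differences (with sign): -4, +6, -1, +5, +3, +6, +1, -7
Step 2: Count signs: positive = 5, negative = 3.
Step 3: Under H0: P(positive) = 0.5, so the number of positives S ~ Bin(8, 0.5).
Step 4: Two-sided exact p-value = sum of Bin(8,0.5) probabilities at or below the observed probability = 0.726562.
Step 5: alpha = 0.05. fail to reject H0.

n_eff = 8, pos = 5, neg = 3, p = 0.726562, fail to reject H0.


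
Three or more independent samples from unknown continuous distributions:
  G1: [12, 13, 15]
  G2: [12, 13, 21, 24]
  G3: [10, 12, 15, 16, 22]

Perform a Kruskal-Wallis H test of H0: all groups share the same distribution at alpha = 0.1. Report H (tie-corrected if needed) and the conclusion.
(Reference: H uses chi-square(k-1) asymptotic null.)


Step 1: Combine all N = 12 observations and assign midranks.
sorted (value, group, rank): (10,G3,1), (12,G1,3), (12,G2,3), (12,G3,3), (13,G1,5.5), (13,G2,5.5), (15,G1,7.5), (15,G3,7.5), (16,G3,9), (21,G2,10), (22,G3,11), (24,G2,12)
Step 2: Sum ranks within each group.
R_1 = 16 (n_1 = 3)
R_2 = 30.5 (n_2 = 4)
R_3 = 31.5 (n_3 = 5)
Step 3: H = 12/(N(N+1)) * sum(R_i^2/n_i) - 3(N+1)
     = 12/(12*13) * (16^2/3 + 30.5^2/4 + 31.5^2/5) - 3*13
     = 0.076923 * 516.346 - 39
     = 0.718910.
Step 4: Ties present; correction factor C = 1 - 36/(12^3 - 12) = 0.979021. Corrected H = 0.718910 / 0.979021 = 0.734315.
Step 5: Under H0, H ~ chi^2(2); p-value = 0.692700.
Step 6: alpha = 0.1. fail to reject H0.

H = 0.7343, df = 2, p = 0.692700, fail to reject H0.


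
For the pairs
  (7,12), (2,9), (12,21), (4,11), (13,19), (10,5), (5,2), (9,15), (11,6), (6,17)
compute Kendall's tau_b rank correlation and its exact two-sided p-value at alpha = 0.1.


Step 1: Enumerate the 45 unordered pairs (i,j) with i<j and classify each by sign(x_j-x_i) * sign(y_j-y_i).
  (1,2):dx=-5,dy=-3->C; (1,3):dx=+5,dy=+9->C; (1,4):dx=-3,dy=-1->C; (1,5):dx=+6,dy=+7->C
  (1,6):dx=+3,dy=-7->D; (1,7):dx=-2,dy=-10->C; (1,8):dx=+2,dy=+3->C; (1,9):dx=+4,dy=-6->D
  (1,10):dx=-1,dy=+5->D; (2,3):dx=+10,dy=+12->C; (2,4):dx=+2,dy=+2->C; (2,5):dx=+11,dy=+10->C
  (2,6):dx=+8,dy=-4->D; (2,7):dx=+3,dy=-7->D; (2,8):dx=+7,dy=+6->C; (2,9):dx=+9,dy=-3->D
  (2,10):dx=+4,dy=+8->C; (3,4):dx=-8,dy=-10->C; (3,5):dx=+1,dy=-2->D; (3,6):dx=-2,dy=-16->C
  (3,7):dx=-7,dy=-19->C; (3,8):dx=-3,dy=-6->C; (3,9):dx=-1,dy=-15->C; (3,10):dx=-6,dy=-4->C
  (4,5):dx=+9,dy=+8->C; (4,6):dx=+6,dy=-6->D; (4,7):dx=+1,dy=-9->D; (4,8):dx=+5,dy=+4->C
  (4,9):dx=+7,dy=-5->D; (4,10):dx=+2,dy=+6->C; (5,6):dx=-3,dy=-14->C; (5,7):dx=-8,dy=-17->C
  (5,8):dx=-4,dy=-4->C; (5,9):dx=-2,dy=-13->C; (5,10):dx=-7,dy=-2->C; (6,7):dx=-5,dy=-3->C
  (6,8):dx=-1,dy=+10->D; (6,9):dx=+1,dy=+1->C; (6,10):dx=-4,dy=+12->D; (7,8):dx=+4,dy=+13->C
  (7,9):dx=+6,dy=+4->C; (7,10):dx=+1,dy=+15->C; (8,9):dx=+2,dy=-9->D; (8,10):dx=-3,dy=+2->D
  (9,10):dx=-5,dy=+11->D
Step 2: C = 30, D = 15, total pairs = 45.
Step 3: tau = (C - D)/(n(n-1)/2) = (30 - 15)/45 = 0.333333.
Step 4: Exact two-sided p-value (enumerate n! = 3628800 permutations of y under H0): p = 0.216373.
Step 5: alpha = 0.1. fail to reject H0.

tau_b = 0.3333 (C=30, D=15), p = 0.216373, fail to reject H0.


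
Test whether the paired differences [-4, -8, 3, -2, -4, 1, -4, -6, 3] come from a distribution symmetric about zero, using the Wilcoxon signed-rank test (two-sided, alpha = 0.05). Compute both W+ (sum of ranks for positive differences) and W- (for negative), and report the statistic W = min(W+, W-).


Step 1: Drop any zero differences (none here) and take |d_i|.
|d| = [4, 8, 3, 2, 4, 1, 4, 6, 3]
Step 2: Midrank |d_i| (ties get averaged ranks).
ranks: |4|->6, |8|->9, |3|->3.5, |2|->2, |4|->6, |1|->1, |4|->6, |6|->8, |3|->3.5
Step 3: Attach original signs; sum ranks with positive sign and with negative sign.
W+ = 3.5 + 1 + 3.5 = 8
W- = 6 + 9 + 2 + 6 + 6 + 8 = 37
(Check: W+ + W- = 45 should equal n(n+1)/2 = 45.)
Step 4: Test statistic W = min(W+, W-) = 8.
Step 5: Ties in |d|, so use the tie-corrected normal approximation.
        E[W] = n(n+1)/4 = 9*10/4 = 22.5.
        Tie groups: |d|=3 (t=2), |d|=4 (t=3); sum(t^3 - t) = 30.
        Var[W] = n(n+1)(2n+1)/24 - sum(t^3-t)/48 = 1710/24 - 30/48 = 70.625.
        z = (W - E[W]) / sqrt(Var[W]) = (8 - 22.5) / 8.4039 = -1.7254.
        Two-sided p = 2*Phi(z) = 0.084456.
Step 6: alpha = 0.05. fail to reject H0.

W+ = 8, W- = 37, W = min = 8, p = 0.084456, fail to reject H0.


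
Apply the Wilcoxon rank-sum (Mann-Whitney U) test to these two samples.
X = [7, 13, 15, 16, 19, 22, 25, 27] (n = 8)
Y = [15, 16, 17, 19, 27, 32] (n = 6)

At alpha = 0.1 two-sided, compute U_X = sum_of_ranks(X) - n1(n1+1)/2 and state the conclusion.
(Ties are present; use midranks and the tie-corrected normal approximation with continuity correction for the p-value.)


Step 1: Combine and sort all 14 observations; assign midranks.
sorted (value, group): (7,X), (13,X), (15,X), (15,Y), (16,X), (16,Y), (17,Y), (19,X), (19,Y), (22,X), (25,X), (27,X), (27,Y), (32,Y)
ranks: 7->1, 13->2, 15->3.5, 15->3.5, 16->5.5, 16->5.5, 17->7, 19->8.5, 19->8.5, 22->10, 25->11, 27->12.5, 27->12.5, 32->14
Step 2: Rank sum for X: R1 = 1 + 2 + 3.5 + 5.5 + 8.5 + 10 + 11 + 12.5 = 54.
Step 3: U_X = R1 - n1(n1+1)/2 = 54 - 8*9/2 = 54 - 36 = 18.
       U_Y = n1*n2 - U_X = 48 - 18 = 30.
Step 4: Ties are present, so use the tie-corrected normal approximation (with continuity correction) for the p-value.
Step 5: p-value = 0.475729; compare to alpha = 0.1. fail to reject H0.

U_X = 18, p = 0.475729, fail to reject H0 at alpha = 0.1.


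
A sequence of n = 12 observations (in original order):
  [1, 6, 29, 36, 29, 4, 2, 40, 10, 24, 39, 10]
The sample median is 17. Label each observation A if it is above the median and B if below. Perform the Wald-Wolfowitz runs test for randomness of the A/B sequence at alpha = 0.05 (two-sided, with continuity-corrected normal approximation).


Step 1: Compute median = 17; label A = above, B = below.
Labels in order: BBAAABBABAAB  (n_A = 6, n_B = 6)
Step 2: Count runs R = 7.
Step 3: Under H0 (random ordering), E[R] = 2*n_A*n_B/(n_A+n_B) + 1 = 2*6*6/12 + 1 = 7.0000.
        Var[R] = 2*n_A*n_B*(2*n_A*n_B - n_A - n_B) / ((n_A+n_B)^2 * (n_A+n_B-1)) = 4320/1584 = 2.7273.
        SD[R] = 1.6514.
Step 4: R = E[R], so z = 0 with no continuity correction.
Step 5: Two-sided p-value via normal approximation = 2*(1 - Phi(|z|)) = 1.000000.
Step 6: alpha = 0.05. fail to reject H0.

R = 7, z = 0.0000, p = 1.000000, fail to reject H0.


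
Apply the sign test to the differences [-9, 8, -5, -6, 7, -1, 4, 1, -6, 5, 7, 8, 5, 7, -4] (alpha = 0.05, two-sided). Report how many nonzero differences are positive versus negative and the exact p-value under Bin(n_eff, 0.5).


Step 1: Discard zero differences. Original n = 15; n_eff = number of nonzero differences = 15.
Nonzero differences (with sign): -9, +8, -5, -6, +7, -1, +4, +1, -6, +5, +7, +8, +5, +7, -4
Step 2: Count signs: positive = 9, negative = 6.
Step 3: Under H0: P(positive) = 0.5, so the number of positives S ~ Bin(15, 0.5).
Step 4: Two-sided exact p-value = sum of Bin(15,0.5) probabilities at or below the observed probability = 0.607239.
Step 5: alpha = 0.05. fail to reject H0.

n_eff = 15, pos = 9, neg = 6, p = 0.607239, fail to reject H0.


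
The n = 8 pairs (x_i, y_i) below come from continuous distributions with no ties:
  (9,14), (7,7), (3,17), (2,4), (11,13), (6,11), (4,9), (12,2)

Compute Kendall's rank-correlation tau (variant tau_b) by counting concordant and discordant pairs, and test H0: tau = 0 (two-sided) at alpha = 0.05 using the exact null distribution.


Step 1: Enumerate the 28 unordered pairs (i,j) with i<j and classify each by sign(x_j-x_i) * sign(y_j-y_i).
  (1,2):dx=-2,dy=-7->C; (1,3):dx=-6,dy=+3->D; (1,4):dx=-7,dy=-10->C; (1,5):dx=+2,dy=-1->D
  (1,6):dx=-3,dy=-3->C; (1,7):dx=-5,dy=-5->C; (1,8):dx=+3,dy=-12->D; (2,3):dx=-4,dy=+10->D
  (2,4):dx=-5,dy=-3->C; (2,5):dx=+4,dy=+6->C; (2,6):dx=-1,dy=+4->D; (2,7):dx=-3,dy=+2->D
  (2,8):dx=+5,dy=-5->D; (3,4):dx=-1,dy=-13->C; (3,5):dx=+8,dy=-4->D; (3,6):dx=+3,dy=-6->D
  (3,7):dx=+1,dy=-8->D; (3,8):dx=+9,dy=-15->D; (4,5):dx=+9,dy=+9->C; (4,6):dx=+4,dy=+7->C
  (4,7):dx=+2,dy=+5->C; (4,8):dx=+10,dy=-2->D; (5,6):dx=-5,dy=-2->C; (5,7):dx=-7,dy=-4->C
  (5,8):dx=+1,dy=-11->D; (6,7):dx=-2,dy=-2->C; (6,8):dx=+6,dy=-9->D; (7,8):dx=+8,dy=-7->D
Step 2: C = 13, D = 15, total pairs = 28.
Step 3: tau = (C - D)/(n(n-1)/2) = (13 - 15)/28 = -0.071429.
Step 4: Exact two-sided p-value (enumerate n! = 40320 permutations of y under H0): p = 0.904861.
Step 5: alpha = 0.05. fail to reject H0.

tau_b = -0.0714 (C=13, D=15), p = 0.904861, fail to reject H0.
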